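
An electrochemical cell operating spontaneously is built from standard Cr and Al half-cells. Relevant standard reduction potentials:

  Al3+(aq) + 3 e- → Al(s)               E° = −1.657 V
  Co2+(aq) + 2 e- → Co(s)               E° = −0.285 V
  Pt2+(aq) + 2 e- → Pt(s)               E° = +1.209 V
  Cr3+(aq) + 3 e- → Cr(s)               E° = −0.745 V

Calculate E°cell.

The Cr³⁺/Cr couple has the higher E°, so Cr ion is reduced (cathode) and Al is oxidized (anode).
E°cell = E°(cathode) − E°(anode) = −0.745 − (−1.657) = +0.912 V.

+0.912 V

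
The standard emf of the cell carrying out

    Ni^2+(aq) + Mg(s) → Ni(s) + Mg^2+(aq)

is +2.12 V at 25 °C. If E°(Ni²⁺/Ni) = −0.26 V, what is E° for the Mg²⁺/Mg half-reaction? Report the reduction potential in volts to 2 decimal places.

−2.38 V

In the reaction as written the Ni²⁺/Ni couple is reduced (cathode) and Mg²⁺/Mg is oxidized (anode), so E°cell = E°(Ni²⁺/Ni) − E°(Mg²⁺/Mg).
E°(Mg²⁺/Mg) = E°(cathode) − E°cell = −0.26 − (+2.12) = −2.38 V.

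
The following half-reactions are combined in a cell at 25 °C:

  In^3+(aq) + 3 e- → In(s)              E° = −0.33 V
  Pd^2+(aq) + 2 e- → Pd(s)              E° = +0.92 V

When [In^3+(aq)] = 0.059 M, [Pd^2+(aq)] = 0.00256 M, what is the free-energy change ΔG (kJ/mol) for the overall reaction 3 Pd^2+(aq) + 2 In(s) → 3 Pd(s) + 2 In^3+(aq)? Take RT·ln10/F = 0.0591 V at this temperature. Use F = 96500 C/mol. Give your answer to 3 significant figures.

−693 kJ/mol

With Pd²⁺/Pd reduced at the cathode, E°cell = +0.92 − (−0.33) = +1.25 V and n = 6.
Q = [In^3+(aq)]^2 / [Pd^2+(aq)]^3 = 2.07×10^5, so log Q = 5.317 and E = +1.25 − (0.0591/6)(5.317) = +1.1976 V.
Then ΔG = −nFE = −6 × 96500 × +1.1976 J/mol = −693 kJ/mol.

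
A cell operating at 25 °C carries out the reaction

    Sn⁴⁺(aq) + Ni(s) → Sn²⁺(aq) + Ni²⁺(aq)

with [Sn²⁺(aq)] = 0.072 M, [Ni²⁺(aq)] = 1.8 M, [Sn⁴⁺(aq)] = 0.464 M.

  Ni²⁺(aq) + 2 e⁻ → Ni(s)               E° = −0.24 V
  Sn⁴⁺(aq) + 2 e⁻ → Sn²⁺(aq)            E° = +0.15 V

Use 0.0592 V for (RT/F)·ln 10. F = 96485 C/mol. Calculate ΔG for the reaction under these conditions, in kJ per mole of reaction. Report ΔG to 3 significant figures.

The standard cell potential is +0.15 − (−0.24) = +0.39 V, with n = 2 electrons in the balanced equation.
The reaction quotient is ([Sn²⁺(aq)]·[Ni²⁺(aq)]) / [Sn⁴⁺(aq)] = 0.279; by Nernst, E = +0.39 − (0.0592/2)(−0.554) = +0.4064 V.
ΔG = −nFE = −(2)(96485)(+0.4064) J/mol = −78.4 kJ/mol.

−78.4 kJ/mol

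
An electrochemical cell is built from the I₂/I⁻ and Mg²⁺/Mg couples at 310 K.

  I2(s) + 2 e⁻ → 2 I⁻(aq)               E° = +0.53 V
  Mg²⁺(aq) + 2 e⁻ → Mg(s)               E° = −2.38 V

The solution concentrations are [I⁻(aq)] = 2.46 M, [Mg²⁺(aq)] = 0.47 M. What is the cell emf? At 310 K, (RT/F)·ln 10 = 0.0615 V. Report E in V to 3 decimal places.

The I₂/I⁻ couple has the more positive E°, so it is the cathode; Mg²⁺/Mg is the anode.
The standard potential is +0.53 − (−2.38) = +2.91 V and the balanced reaction transfers n = 2 electrons.
The balanced reaction is I2(s) + Mg(s) → 2 I⁻(aq) + Mg²⁺(aq), so Q = [I⁻(aq)]^2·[Mg²⁺(aq)] = 2.84 and log Q = 0.454.
E = E° − (0.0615/n)·log Q = +2.91 − (0.0615/2)(0.454) = +2.896 V.

+2.896 V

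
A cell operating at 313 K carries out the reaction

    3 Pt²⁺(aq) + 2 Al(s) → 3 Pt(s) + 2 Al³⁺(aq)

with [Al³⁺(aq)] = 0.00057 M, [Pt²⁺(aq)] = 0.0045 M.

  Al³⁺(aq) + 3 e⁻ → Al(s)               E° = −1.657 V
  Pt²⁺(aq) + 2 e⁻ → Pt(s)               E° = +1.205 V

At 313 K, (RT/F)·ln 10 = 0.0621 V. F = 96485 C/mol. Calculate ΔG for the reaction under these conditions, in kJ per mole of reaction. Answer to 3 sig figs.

−1650 kJ/mol

E°cell = +1.205 − (−1.657) = +2.862 V; the balanced reaction transfers n = 6 electrons.
The reaction quotient is [Al³⁺(aq)]^2 / [Pt²⁺(aq)]^3 = 3.57; by Nernst, E = +2.862 − (0.0621/6)(0.552) = +2.8563 V.
ΔG = −nFE = −(6)(96485)(+2.8563) J/mol = −1650 kJ/mol.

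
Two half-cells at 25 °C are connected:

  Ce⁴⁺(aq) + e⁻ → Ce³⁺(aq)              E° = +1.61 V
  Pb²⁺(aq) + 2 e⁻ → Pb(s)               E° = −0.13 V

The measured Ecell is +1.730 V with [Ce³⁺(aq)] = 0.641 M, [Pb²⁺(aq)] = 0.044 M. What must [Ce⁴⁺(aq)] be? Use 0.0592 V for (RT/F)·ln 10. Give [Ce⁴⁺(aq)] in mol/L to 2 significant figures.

The Ce⁴⁺/Ce³⁺ couple has the larger reduction potential, so it is the cathode: E°cell = +1.61 − (−0.13) = +1.74 V and n = 2.
Since E = E° − (0.0592/n)·log Q, log Q = n(E° − E)/0.0592 = 0.338.
For 2 Ce⁴⁺(aq) + Pb(s) → 2 Ce³⁺(aq) + Pb²⁺(aq), the reaction quotient is Q = ([Ce³⁺(aq)]^2·[Pb²⁺(aq)]) / [Ce⁴⁺(aq)]^2.
Substituting the known concentrations and solving, log [Ce⁴⁺(aq)] = −1.040 and [Ce⁴⁺(aq)] = 0.091 M.

0.091 M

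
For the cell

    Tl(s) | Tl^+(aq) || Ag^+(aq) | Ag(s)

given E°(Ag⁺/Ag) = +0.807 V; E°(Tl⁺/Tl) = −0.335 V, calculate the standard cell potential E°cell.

+1.142 V

By convention the left-hand electrode in cell notation is the anode (oxidation) and the right-hand electrode is the cathode (reduction).
E°cell = E°(right) − E°(left) = +0.807 − (−0.335) = +1.142 V.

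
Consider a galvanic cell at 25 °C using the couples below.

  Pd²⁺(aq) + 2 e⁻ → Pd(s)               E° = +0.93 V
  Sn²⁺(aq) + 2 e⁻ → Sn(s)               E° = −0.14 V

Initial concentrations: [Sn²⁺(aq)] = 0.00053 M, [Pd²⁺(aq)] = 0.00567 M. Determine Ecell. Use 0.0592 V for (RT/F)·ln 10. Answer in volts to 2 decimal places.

Pd²⁺/Pd is reduced (cathode, E° = +0.93 V) and Sn²⁺/Sn is oxidized (anode).
E°cell = +0.93 − (−0.14) = +1.07 V, with n = 2 electrons transferred.
The balanced reaction is Pd²⁺(aq) + Sn(s) → Pd(s) + Sn²⁺(aq), so Q = [Sn²⁺(aq)] / [Pd²⁺(aq)] = 0.0935 and log Q = −1.029.
Applying E = E° − (RT ln10/nF)·log Q gives +1.07 − (0.0592/2)(−1.029) = +1.10 V.

+1.10 V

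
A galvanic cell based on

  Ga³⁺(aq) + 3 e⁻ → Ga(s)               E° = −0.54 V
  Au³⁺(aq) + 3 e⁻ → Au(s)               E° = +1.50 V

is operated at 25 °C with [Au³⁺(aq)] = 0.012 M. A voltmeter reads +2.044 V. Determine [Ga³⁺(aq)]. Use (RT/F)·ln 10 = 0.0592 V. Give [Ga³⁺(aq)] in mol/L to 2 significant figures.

With Au³⁺/Au at the cathode and Ga³⁺/Ga at the anode, E°cell = +1.50 − (−0.54) = +2.04 V (n = 3).
Rearranging E = E° − (0.0592/n)·log Q gives log Q = 3(+2.04 − (+2.044))/0.0592 = −0.203.
Balancing electrons gives Au³⁺(aq) + Ga(s) → Au(s) + Ga³⁺(aq); thus Q = [Ga³⁺(aq)] / [Au³⁺(aq)].
Solving for the unknown gives log [Ga³⁺(aq)] = −2.124, so [Ga³⁺(aq)] ≈ 0.0075 M.

0.0075 M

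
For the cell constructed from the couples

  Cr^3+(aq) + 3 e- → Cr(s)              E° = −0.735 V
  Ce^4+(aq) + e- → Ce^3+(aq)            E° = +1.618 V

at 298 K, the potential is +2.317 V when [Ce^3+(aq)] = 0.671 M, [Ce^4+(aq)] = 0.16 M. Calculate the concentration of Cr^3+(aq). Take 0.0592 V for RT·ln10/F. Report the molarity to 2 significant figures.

0.90 M

Ce⁴⁺/Ce³⁺ is the cathode (higher E°); E°cell = +1.618 − (−0.735) = +2.353 V with n = 3.
From the Nernst equation, log Q = n(E° − E)/0.0592 = 3·(+2.353 − (+2.317))/0.0592 = 1.824.
For 3 Ce^4+(aq) + Cr(s) → 3 Ce^3+(aq) + Cr^3+(aq), the reaction quotient is Q = ([Ce^3+(aq)]^3·[Cr^3+(aq)]) / [Ce^4+(aq)]^3.
Isolating [Cr^3+(aq)] in Q = 10^{1.824} yields log [Cr^3+(aq)] = −0.044, i.e. 0.90 M.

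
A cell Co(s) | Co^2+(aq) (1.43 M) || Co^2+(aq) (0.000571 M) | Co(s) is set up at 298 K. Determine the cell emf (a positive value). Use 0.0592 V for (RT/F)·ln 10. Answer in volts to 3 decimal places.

0.101 V

For a concentration cell E°cell = 0, since both electrodes use the same couple.
The compartment with the higher Co^2+(aq) concentration (1.43 M) acts as the cathode; ions are reduced there and produced at the dilute (0.000571 M) anode.
With n = 2, Ecell = −(0.0592/2)·log([dilute]/[conc]) = −(0.0592/2)·log(0.000571/1.43) = +0.101 V.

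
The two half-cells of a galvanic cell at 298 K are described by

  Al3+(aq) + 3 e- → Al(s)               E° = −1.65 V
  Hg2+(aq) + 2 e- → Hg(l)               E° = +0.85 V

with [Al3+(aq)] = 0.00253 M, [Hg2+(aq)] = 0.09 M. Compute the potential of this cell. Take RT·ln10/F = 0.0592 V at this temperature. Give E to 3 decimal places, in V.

+2.520 V

The Hg²⁺/Hg couple has the more positive E°, so it is the cathode; Al³⁺/Al is the anode.
E°cell = E°cat − E°an = +0.85 − (−1.65) = +2.50 V; n = 6.
For the overall reaction 3 Hg2+(aq) + 2 Al(s) → 3 Hg(l) + 2 Al3+(aq), Q = [Al3+(aq)]^2 / [Hg2+(aq)]^3 = 0.00878, giving log Q = −2.056.
By the Nernst equation, E = +2.50 − (0.0592/6)·(−2.056) = +2.520 V.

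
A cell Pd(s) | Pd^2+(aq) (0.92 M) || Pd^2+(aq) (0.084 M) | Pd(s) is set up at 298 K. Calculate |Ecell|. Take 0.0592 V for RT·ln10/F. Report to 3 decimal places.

0.031 V

For a concentration cell E°cell = 0, since both electrodes use the same couple.
The compartment with the higher Pd^2+(aq) concentration (0.92 M) acts as the cathode; ions are reduced there and produced at the dilute (0.084 M) anode.
With n = 2, Ecell = −(0.0592/2)·log([dilute]/[conc]) = −(0.0592/2)·log(0.084/0.92) = +0.031 V.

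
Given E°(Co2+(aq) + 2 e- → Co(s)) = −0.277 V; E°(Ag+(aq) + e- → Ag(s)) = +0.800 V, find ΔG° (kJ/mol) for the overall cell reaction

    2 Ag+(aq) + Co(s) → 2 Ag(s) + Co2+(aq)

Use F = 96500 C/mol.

In the reaction as written Ag+(aq) is reduced, so the Ag⁺/Ag couple is the cathode and Co²⁺/Co is the anode.
E°cell = +0.800 − (−0.277) = +1.077 V; balancing electrons gives n = 2.
ΔG° = −nFE°cell = −(2)(96500)(+1.077) J/mol = −208 kJ/mol.

−208 kJ/mol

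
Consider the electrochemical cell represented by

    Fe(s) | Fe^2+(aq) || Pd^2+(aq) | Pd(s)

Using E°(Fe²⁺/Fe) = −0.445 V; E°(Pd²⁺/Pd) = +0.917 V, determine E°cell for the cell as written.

+1.362 V

By convention the left-hand electrode in cell notation is the anode (oxidation) and the right-hand electrode is the cathode (reduction).
E°cell = E°(right) − E°(left) = +0.917 − (−0.445) = +1.362 V.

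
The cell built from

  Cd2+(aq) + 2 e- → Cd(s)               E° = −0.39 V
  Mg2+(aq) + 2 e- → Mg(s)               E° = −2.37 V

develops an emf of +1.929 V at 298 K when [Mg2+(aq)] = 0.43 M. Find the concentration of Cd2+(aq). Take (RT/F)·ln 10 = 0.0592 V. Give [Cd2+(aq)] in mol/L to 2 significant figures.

0.0081 M

With Cd²⁺/Cd at the cathode and Mg²⁺/Mg at the anode, E°cell = −0.39 − (−2.37) = +1.98 V (n = 2).
From the Nernst equation, log Q = n(E° − E)/0.0592 = 2·(+1.98 − (+1.929))/0.0592 = 1.723.
Balancing electrons gives Cd2+(aq) + Mg(s) → Cd(s) + Mg2+(aq); thus Q = [Mg2+(aq)] / [Cd2+(aq)].
Solving for the unknown gives log [Cd2+(aq)] = −2.090, so [Cd2+(aq)] ≈ 0.0081 M.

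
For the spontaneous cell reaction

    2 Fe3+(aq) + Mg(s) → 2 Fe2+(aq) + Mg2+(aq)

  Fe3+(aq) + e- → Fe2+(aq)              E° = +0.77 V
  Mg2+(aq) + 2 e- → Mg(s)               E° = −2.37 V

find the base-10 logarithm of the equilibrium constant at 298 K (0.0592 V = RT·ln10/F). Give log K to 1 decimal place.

log K = 106.1

The Fe³⁺/Fe²⁺ couple is reduced (cathode); E°cell = +0.77 − (−2.37) = +3.14 V with n = 2.
At equilibrium E = 0, so log K = nE°cell / 0.0592 = (2)(+3.14) / 0.0592 = 106.1.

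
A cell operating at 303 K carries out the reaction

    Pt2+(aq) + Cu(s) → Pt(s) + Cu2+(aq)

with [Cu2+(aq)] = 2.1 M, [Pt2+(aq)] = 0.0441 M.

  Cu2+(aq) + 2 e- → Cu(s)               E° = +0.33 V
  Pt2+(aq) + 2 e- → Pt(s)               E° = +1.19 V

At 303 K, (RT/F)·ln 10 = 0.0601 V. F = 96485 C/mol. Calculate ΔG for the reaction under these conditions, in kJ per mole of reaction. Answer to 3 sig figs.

−156 kJ/mol

With Pt²⁺/Pt reduced at the cathode, E°cell = +1.19 − (+0.33) = +0.86 V and n = 2.
Q = [Cu2+(aq)] / [Pt2+(aq)] = 47.6, so log Q = 1.678 and E = +0.86 − (0.0601/2)(1.678) = +0.8096 V.
Then ΔG = −nFE = −2 × 96485 × +0.8096 J/mol = −156 kJ/mol.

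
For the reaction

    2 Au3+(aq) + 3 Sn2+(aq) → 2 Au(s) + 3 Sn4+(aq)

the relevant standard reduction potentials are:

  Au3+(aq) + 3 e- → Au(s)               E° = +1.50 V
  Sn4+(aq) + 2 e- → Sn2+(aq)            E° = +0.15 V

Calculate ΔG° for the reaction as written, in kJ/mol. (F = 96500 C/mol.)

−782 kJ/mol

In the reaction as written Au3+(aq) is reduced, so the Au³⁺/Au couple is the cathode and Sn⁴⁺/Sn²⁺ is the anode.
E°cell = +1.50 − (+0.15) = +1.35 V; balancing electrons gives n = 6.
ΔG° = −nFE°cell = −(6)(96500)(+1.35) J/mol = −782 kJ/mol.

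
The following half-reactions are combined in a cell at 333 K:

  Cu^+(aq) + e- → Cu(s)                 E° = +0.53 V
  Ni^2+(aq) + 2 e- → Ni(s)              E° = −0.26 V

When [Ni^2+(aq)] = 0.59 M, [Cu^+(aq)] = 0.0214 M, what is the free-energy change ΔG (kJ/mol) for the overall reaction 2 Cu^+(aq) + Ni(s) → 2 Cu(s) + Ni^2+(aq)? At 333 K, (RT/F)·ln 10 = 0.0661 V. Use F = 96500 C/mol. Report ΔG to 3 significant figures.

The standard cell potential is +0.53 − (−0.26) = +0.79 V, with n = 2 electrons in the balanced equation.
The reaction quotient is [Ni^2+(aq)] / [Cu^+(aq)]^2 = 1.29×10^3; by Nernst, E = +0.79 − (0.0661/2)(3.110) = +0.6872 V.
ΔG = −nFE = −(2)(96500)(+0.6872) J/mol = −133 kJ/mol.

−133 kJ/mol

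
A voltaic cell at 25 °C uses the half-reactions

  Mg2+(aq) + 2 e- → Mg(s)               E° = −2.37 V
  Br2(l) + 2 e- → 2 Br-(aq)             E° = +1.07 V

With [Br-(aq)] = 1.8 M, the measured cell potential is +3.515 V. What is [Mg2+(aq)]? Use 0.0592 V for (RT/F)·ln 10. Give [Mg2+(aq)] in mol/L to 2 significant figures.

0.00090 M

With Br₂/Br⁻ at the cathode and Mg²⁺/Mg at the anode, E°cell = +1.07 − (−2.37) = +3.44 V (n = 2).
Rearranging E = E° − (0.0592/n)·log Q gives log Q = 2(+3.44 − (+3.515))/0.0592 = −2.534.
Balancing electrons gives Br2(l) + Mg(s) → 2 Br-(aq) + Mg2+(aq); thus Q = [Br-(aq)]^2·[Mg2+(aq)].
Solving for the unknown gives log [Mg2+(aq)] = −3.045, so [Mg2+(aq)] ≈ 0.00090 M.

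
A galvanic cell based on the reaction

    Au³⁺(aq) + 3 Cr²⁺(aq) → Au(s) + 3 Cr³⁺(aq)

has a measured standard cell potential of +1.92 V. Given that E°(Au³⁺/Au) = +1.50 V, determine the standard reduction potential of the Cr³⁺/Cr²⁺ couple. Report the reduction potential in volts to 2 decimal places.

In the reaction as written the Au³⁺/Au couple is reduced (cathode) and Cr³⁺/Cr²⁺ is oxidized (anode), so E°cell = E°(Au³⁺/Au) − E°(Cr³⁺/Cr²⁺).
E°(Cr³⁺/Cr²⁺) = E°(cathode) − E°cell = +1.50 − (+1.92) = −0.42 V.

−0.42 V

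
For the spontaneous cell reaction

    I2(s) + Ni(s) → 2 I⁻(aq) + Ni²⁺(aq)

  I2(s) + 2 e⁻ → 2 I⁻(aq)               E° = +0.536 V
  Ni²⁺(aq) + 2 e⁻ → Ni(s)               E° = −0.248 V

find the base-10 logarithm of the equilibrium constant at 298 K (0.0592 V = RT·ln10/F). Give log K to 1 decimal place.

The I₂/I⁻ couple is reduced (cathode); E°cell = +0.536 − (−0.248) = +0.784 V with n = 2.
At equilibrium E = 0, so log K = nE°cell / 0.0592 = (2)(+0.784) / 0.0592 = 26.5.

log K = 26.5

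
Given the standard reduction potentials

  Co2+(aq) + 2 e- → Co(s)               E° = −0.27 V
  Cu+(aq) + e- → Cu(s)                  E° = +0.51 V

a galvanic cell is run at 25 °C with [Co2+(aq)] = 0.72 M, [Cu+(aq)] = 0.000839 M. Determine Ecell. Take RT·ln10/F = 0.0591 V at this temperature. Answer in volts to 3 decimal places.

+0.602 V

The Cu⁺/Cu couple has the more positive E°, so it is the cathode; Co²⁺/Co is the anode.
E°cell = +0.51 − (−0.27) = +0.78 V, with n = 2 electrons transferred.
Balancing gives 2 Cu+(aq) + Co(s) → 2 Cu(s) + Co2+(aq); hence Q = [Co2+(aq)] / [Cu+(aq)]^2 = 1.02×10^6 (log Q = 6.010).
Applying E = E° − (RT ln10/nF)·log Q gives +0.78 − (0.0591/2)(6.010) = +0.602 V.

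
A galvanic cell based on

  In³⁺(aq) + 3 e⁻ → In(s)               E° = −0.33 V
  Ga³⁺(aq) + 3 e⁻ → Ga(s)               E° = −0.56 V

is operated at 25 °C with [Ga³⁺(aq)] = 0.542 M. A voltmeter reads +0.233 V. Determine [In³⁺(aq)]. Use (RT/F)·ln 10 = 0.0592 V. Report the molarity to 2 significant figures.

0.77 M

In³⁺/In is the cathode (higher E°); E°cell = −0.33 − (−0.56) = +0.23 V with n = 3.
From the Nernst equation, log Q = n(E° − E)/0.0592 = 3·(+0.23 − (+0.233))/0.0592 = −0.152.
The balanced reaction is In³⁺(aq) + Ga(s) → In(s) + Ga³⁺(aq), so Q = [Ga³⁺(aq)] / [In³⁺(aq)].
Isolating [In³⁺(aq)] in Q = 10^{−0.152} yields log [In³⁺(aq)] = −0.114, i.e. 0.77 M.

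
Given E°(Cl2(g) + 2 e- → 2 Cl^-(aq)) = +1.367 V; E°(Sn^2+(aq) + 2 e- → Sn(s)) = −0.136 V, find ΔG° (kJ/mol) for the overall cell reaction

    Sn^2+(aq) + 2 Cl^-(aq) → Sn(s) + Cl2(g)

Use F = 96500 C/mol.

+290 kJ/mol

In the reaction as written Sn^2+(aq) is reduced, so the Sn²⁺/Sn couple is the cathode and Cl₂/Cl⁻ is the anode.
E°cell = −0.136 − (+1.367) = −1.503 V; balancing electrons gives n = 2.
ΔG° = −nFE°cell = −(2)(96500)(−1.503) J/mol = +290 kJ/mol.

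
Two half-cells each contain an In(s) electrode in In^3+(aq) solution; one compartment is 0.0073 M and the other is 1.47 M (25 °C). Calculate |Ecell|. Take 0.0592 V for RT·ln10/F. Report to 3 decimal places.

0.045 V

For a concentration cell E°cell = 0, since both electrodes use the same couple.
The compartment with the higher In^3+(aq) concentration (1.47 M) acts as the cathode; ions are reduced there and produced at the dilute (0.0073 M) anode.
With n = 3, Ecell = −(0.0592/3)·log([dilute]/[conc]) = −(0.0592/3)·log(0.0073/1.47) = +0.045 V.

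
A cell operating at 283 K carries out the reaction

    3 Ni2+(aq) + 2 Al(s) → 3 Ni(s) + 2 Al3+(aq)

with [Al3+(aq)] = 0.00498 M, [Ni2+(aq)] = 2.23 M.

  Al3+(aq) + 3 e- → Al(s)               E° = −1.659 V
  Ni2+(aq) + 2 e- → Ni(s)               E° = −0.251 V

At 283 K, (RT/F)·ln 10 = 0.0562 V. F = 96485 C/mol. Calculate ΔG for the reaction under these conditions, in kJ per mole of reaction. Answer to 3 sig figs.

−846 kJ/mol

E°cell = −0.251 − (−1.659) = +1.408 V; the balanced reaction transfers n = 6 electrons.
The reaction quotient is [Al3+(aq)]^2 / [Ni2+(aq)]^3 = 2.24×10^−6; by Nernst, E = +1.408 − (0.0562/6)(−5.650) = +1.4609 V.
Then ΔG = −nFE = −6 × 96485 × +1.4609 J/mol = −846 kJ/mol.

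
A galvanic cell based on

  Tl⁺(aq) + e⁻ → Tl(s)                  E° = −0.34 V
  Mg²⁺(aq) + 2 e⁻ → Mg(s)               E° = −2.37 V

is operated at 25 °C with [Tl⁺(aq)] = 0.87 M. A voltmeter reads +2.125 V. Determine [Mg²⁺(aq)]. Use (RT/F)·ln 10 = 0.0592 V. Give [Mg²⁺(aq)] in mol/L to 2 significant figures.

0.00047 M

The Tl⁺/Tl couple has the larger reduction potential, so it is the cathode: E°cell = −0.34 − (−2.37) = +2.03 V and n = 2.
From the Nernst equation, log Q = n(E° − E)/0.0592 = 2·(+2.03 − (+2.125))/0.0592 = −3.209.
For 2 Tl⁺(aq) + Mg(s) → 2 Tl(s) + Mg²⁺(aq), the reaction quotient is Q = [Mg²⁺(aq)] / [Tl⁺(aq)]^2.
Solving for the unknown gives log [Mg²⁺(aq)] = −3.330, so [Mg²⁺(aq)] ≈ 0.00047 M.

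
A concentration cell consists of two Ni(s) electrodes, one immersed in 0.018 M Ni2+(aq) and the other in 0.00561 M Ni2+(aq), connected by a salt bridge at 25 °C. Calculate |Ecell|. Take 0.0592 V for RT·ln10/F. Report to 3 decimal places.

For a concentration cell E°cell = 0, since both electrodes use the same couple.
The compartment with the higher Ni2+(aq) concentration (0.018 M) acts as the cathode; ions are reduced there and produced at the dilute (0.00561 M) anode.
With n = 2, Ecell = −(0.0592/2)·log([dilute]/[conc]) = −(0.0592/2)·log(0.00561/0.018) = +0.015 V.

0.015 V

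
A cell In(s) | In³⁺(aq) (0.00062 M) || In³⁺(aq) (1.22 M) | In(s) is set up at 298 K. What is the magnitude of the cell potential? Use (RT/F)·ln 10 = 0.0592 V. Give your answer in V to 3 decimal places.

0.065 V

For a concentration cell E°cell = 0, since both electrodes use the same couple.
The compartment with the higher In³⁺(aq) concentration (1.22 M) acts as the cathode; ions are reduced there and produced at the dilute (0.00062 M) anode.
With n = 3, Ecell = −(0.0592/3)·log([dilute]/[conc]) = −(0.0592/3)·log(0.00062/1.22) = +0.065 V.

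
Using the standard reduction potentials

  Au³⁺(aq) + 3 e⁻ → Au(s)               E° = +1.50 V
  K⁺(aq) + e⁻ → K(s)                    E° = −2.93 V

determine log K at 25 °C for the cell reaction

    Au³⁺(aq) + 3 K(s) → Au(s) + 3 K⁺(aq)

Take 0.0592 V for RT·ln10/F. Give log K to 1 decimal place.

The Au³⁺/Au couple is reduced (cathode); E°cell = +1.50 − (−2.93) = +4.43 V with n = 3.
At equilibrium E = 0, so log K = nE°cell / 0.0592 = (3)(+4.43) / 0.0592 = 224.5.

log K = 224.5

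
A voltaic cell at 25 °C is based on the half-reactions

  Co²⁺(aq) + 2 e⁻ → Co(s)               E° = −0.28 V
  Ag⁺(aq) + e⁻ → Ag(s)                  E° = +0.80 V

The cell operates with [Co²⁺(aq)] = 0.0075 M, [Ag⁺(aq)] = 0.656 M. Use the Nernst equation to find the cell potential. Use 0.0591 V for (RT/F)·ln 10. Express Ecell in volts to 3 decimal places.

Ag⁺/Ag is reduced (cathode, E° = +0.80 V) and Co²⁺/Co is oxidized (anode).
E°cell = E°cat − E°an = +0.80 − (−0.28) = +1.08 V; n = 2.
Balancing gives 2 Ag⁺(aq) + Co(s) → 2 Ag(s) + Co²⁺(aq); hence Q = [Co²⁺(aq)] / [Ag⁺(aq)]^2 = 0.0174 (log Q = −1.759).
E = E° − (0.0591/n)·log Q = +1.08 − (0.0591/2)(−1.759) = +1.132 V.

+1.132 V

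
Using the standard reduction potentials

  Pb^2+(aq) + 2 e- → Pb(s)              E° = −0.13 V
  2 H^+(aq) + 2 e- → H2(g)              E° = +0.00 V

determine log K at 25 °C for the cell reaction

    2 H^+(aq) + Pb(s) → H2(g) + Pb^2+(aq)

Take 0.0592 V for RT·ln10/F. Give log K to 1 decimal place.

log K = 4.4

The 2H⁺/H₂ couple is reduced (cathode); E°cell = +0.00 − (−0.13) = +0.13 V with n = 2.
At equilibrium E = 0, so log K = nE°cell / 0.0592 = (2)(+0.13) / 0.0592 = 4.4.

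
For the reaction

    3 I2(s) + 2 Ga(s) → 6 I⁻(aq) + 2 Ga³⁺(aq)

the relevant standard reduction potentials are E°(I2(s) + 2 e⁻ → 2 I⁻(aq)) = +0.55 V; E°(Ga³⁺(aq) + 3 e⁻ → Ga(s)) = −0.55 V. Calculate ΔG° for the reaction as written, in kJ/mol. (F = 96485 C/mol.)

In the reaction as written I2(s) is reduced, so the I₂/I⁻ couple is the cathode and Ga³⁺/Ga is the anode.
E°cell = +0.55 − (−0.55) = +1.10 V; balancing electrons gives n = 6.
ΔG° = −nFE°cell = −(6)(96485)(+1.10) J/mol = −637 kJ/mol.

−637 kJ/mol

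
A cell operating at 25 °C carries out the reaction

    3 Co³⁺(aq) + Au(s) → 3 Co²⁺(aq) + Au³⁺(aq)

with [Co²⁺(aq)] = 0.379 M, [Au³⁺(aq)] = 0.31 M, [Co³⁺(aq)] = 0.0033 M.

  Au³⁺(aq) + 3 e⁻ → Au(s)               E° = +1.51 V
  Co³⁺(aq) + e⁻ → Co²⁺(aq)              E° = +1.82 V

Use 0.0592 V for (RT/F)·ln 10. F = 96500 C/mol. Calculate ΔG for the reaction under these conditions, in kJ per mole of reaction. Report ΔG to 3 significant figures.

E°cell = +1.82 − (+1.51) = +0.31 V; the balanced reaction transfers n = 3 electrons.
Here Q = ([Co²⁺(aq)]^3·[Au³⁺(aq)]) / [Co³⁺(aq)]^3 = 4.7×10^5 (log Q = 5.672), giving E = +0.31 − (0.0592/3)·(5.672) = +0.1981 V.
Then ΔG = −nFE = −3 × 96500 × +0.1981 J/mol = −57.3 kJ/mol.

−57.3 kJ/mol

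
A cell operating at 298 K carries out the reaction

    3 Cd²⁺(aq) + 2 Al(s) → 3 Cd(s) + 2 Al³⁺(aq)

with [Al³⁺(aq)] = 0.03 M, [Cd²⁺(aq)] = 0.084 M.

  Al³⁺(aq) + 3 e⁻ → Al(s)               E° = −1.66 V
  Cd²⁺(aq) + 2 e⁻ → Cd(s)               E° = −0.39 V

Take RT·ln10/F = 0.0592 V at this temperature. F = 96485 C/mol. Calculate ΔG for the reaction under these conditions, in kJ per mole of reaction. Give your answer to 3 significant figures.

−734 kJ/mol

The standard cell potential is −0.39 − (−1.66) = +1.27 V, with n = 6 electrons in the balanced equation.
The reaction quotient is [Al³⁺(aq)]^2 / [Cd²⁺(aq)]^3 = 1.52; by Nernst, E = +1.27 − (0.0592/6)(0.181) = +1.2682 V.
Then ΔG = −nFE = −6 × 96485 × +1.2682 J/mol = −734 kJ/mol.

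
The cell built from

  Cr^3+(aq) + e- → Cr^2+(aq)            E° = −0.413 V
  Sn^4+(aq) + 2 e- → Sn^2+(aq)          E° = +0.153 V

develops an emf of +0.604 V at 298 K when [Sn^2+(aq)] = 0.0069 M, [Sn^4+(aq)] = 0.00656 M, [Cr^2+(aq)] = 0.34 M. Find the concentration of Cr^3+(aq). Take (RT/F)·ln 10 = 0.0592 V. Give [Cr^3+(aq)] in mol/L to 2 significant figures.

0.076 M

The Sn⁴⁺/Sn²⁺ couple has the larger reduction potential, so it is the cathode: E°cell = +0.153 − (−0.413) = +0.566 V and n = 2.
Rearranging E = E° − (0.0592/n)·log Q gives log Q = 2(+0.566 − (+0.604))/0.0592 = −1.284.
The balanced reaction is Sn^4+(aq) + 2 Cr^2+(aq) → Sn^2+(aq) + 2 Cr^3+(aq), so Q = ([Sn^2+(aq)]·[Cr^3+(aq)]^2) / ([Sn^4+(aq)]·[Cr^2+(aq)]^2).
Isolating [Cr^3+(aq)] in Q = 10^{−1.284} yields log [Cr^3+(aq)] = −1.121, i.e. 0.076 M.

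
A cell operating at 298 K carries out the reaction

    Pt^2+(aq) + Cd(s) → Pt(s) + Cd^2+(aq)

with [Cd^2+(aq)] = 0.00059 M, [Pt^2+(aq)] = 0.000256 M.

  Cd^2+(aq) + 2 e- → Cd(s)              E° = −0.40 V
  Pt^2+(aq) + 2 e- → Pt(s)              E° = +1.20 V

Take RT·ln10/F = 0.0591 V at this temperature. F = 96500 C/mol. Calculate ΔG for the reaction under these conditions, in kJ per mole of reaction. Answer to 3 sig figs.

With Pt²⁺/Pt reduced at the cathode, E°cell = +1.20 − (−0.40) = +1.60 V and n = 2.
Here Q = [Cd^2+(aq)] / [Pt^2+(aq)] = 2.3 (log Q = 0.363), giving E = +1.60 − (0.0591/2)·(0.363) = +1.5893 V.
Then ΔG = −nFE = −2 × 96500 × +1.5893 J/mol = −307 kJ/mol.

−307 kJ/mol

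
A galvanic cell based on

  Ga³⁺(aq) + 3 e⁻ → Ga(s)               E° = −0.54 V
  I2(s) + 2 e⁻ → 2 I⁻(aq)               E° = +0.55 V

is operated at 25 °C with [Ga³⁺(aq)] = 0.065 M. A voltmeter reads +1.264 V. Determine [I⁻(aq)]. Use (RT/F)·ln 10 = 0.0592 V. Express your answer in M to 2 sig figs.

0.0029 M

The I₂/I⁻ couple has the larger reduction potential, so it is the cathode: E°cell = +0.55 − (−0.54) = +1.09 V and n = 6.
From the Nernst equation, log Q = n(E° − E)/0.0592 = 6·(+1.09 − (+1.264))/0.0592 = −17.635.
For 3 I2(s) + 2 Ga(s) → 6 I⁻(aq) + 2 Ga³⁺(aq), the reaction quotient is Q = [I⁻(aq)]^6·[Ga³⁺(aq)]^2.
Substituting the known concentrations and solving, log [I⁻(aq)] = −2.543 and [I⁻(aq)] = 0.0029 M.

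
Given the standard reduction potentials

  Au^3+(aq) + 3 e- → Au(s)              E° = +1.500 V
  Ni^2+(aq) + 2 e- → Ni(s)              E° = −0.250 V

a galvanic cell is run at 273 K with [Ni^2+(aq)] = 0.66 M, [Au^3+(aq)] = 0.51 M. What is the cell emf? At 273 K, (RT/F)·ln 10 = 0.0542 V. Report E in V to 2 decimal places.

+1.75 V

Au³⁺/Au is reduced (cathode, E° = +1.500 V) and Ni²⁺/Ni is oxidized (anode).
E°cell = +1.500 − (−0.250) = +1.750 V, with n = 6 electrons transferred.
For the overall reaction 2 Au^3+(aq) + 3 Ni(s) → 2 Au(s) + 3 Ni^2+(aq), Q = [Ni^2+(aq)]^3 / [Au^3+(aq)]^2 = 1.11, giving log Q = 0.043.
Applying E = E° − (RT ln10/nF)·log Q gives +1.750 − (0.0542/6)(0.043) = +1.75 V.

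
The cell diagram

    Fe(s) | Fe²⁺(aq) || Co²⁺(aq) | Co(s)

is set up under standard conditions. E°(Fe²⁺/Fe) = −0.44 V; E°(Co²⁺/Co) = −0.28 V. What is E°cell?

+0.16 V

By convention the left-hand electrode in cell notation is the anode (oxidation) and the right-hand electrode is the cathode (reduction).
E°cell = E°(right) − E°(left) = −0.28 − (−0.44) = +0.16 V.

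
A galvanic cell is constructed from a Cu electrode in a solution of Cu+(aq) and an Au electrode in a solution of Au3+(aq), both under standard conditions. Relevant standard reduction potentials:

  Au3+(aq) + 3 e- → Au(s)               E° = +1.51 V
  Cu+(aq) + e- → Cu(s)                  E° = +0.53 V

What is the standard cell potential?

The Au³⁺/Au couple has the higher E°, so Au ion is reduced (cathode) and Cu is oxidized (anode).
E°cell = E°(cathode) − E°(anode) = +1.51 − (+0.53) = +0.98 V.

+0.98 V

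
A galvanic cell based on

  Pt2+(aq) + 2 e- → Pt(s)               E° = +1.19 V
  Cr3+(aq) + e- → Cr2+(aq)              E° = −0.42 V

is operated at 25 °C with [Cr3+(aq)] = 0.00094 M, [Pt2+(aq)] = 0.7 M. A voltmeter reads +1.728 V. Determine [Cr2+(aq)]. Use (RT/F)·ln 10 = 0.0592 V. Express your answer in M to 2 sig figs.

With Pt²⁺/Pt at the cathode and Cr³⁺/Cr²⁺ at the anode, E°cell = +1.19 − (−0.42) = +1.61 V (n = 2).
Since E = E° − (0.0592/n)·log Q, log Q = n(E° − E)/0.0592 = −3.986.
For Pt2+(aq) + 2 Cr2+(aq) → Pt(s) + 2 Cr3+(aq), the reaction quotient is Q = [Cr3+(aq)]^2 / ([Pt2+(aq)]·[Cr2+(aq)]^2).
Substituting the known concentrations and solving, log [Cr2+(aq)] = −0.956 and [Cr2+(aq)] = 0.11 M.

0.11 M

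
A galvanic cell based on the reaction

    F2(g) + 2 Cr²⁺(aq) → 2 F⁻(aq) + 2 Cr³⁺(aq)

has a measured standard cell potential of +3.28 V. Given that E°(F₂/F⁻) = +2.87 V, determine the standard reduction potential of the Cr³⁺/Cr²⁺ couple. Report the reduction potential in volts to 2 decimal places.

In the reaction as written the F₂/F⁻ couple is reduced (cathode) and Cr³⁺/Cr²⁺ is oxidized (anode), so E°cell = E°(F₂/F⁻) − E°(Cr³⁺/Cr²⁺).
E°(Cr³⁺/Cr²⁺) = E°(cathode) − E°cell = +2.87 − (+3.28) = −0.41 V.

−0.41 V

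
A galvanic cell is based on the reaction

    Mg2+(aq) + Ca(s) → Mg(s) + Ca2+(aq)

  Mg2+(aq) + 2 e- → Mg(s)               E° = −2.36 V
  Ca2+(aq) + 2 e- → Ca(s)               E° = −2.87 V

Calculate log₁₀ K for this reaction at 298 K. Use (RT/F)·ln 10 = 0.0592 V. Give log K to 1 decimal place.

log K = 17.2

The Mg²⁺/Mg couple is reduced (cathode); E°cell = −2.36 − (−2.87) = +0.51 V with n = 2.
At equilibrium E = 0, so log K = nE°cell / 0.0592 = (2)(+0.51) / 0.0592 = 17.2.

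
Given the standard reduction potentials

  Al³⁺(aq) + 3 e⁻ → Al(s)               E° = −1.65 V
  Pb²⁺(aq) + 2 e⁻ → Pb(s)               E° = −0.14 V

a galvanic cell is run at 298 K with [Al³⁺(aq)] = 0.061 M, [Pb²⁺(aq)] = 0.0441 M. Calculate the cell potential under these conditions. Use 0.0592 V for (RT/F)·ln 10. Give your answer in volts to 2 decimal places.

+1.49 V

Pb²⁺/Pb is reduced (cathode, E° = −0.14 V) and Al³⁺/Al is oxidized (anode).
The standard potential is −0.14 − (−1.65) = +1.51 V and the balanced reaction transfers n = 6 electrons.
The balanced reaction is 3 Pb²⁺(aq) + 2 Al(s) → 3 Pb(s) + 2 Al³⁺(aq), so Q = [Al³⁺(aq)]^2 / [Pb²⁺(aq)]^3 = 43.4 and log Q = 1.637.
Applying E = E° − (RT ln10/nF)·log Q gives +1.51 − (0.0592/6)(1.637) = +1.49 V.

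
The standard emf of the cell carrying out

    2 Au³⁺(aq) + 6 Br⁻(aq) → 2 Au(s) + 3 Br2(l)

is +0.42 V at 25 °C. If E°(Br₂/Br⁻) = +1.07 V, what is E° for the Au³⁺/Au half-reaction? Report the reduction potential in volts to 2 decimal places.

+1.49 V

In the reaction as written the Au³⁺/Au couple is reduced (cathode) and Br₂/Br⁻ is oxidized (anode), so E°cell = E°(Au³⁺/Au) − E°(Br₂/Br⁻).
E°(Au³⁺/Au) = E°cell + E°(anode) = +0.42 + (+1.07) = +1.49 V.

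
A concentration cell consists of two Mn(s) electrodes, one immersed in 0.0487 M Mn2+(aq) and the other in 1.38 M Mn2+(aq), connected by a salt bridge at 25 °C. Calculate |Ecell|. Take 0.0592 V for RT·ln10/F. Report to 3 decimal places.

0.043 V

For a concentration cell E°cell = 0, since both electrodes use the same couple.
The compartment with the higher Mn2+(aq) concentration (1.38 M) acts as the cathode; ions are reduced there and produced at the dilute (0.0487 M) anode.
With n = 2, Ecell = −(0.0592/2)·log([dilute]/[conc]) = −(0.0592/2)·log(0.0487/1.38) = +0.043 V.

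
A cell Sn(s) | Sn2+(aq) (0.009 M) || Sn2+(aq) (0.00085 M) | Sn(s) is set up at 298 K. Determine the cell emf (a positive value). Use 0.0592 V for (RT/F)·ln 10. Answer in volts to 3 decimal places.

For a concentration cell E°cell = 0, since both electrodes use the same couple.
The compartment with the higher Sn2+(aq) concentration (0.009 M) acts as the cathode; ions are reduced there and produced at the dilute (0.00085 M) anode.
With n = 2, Ecell = −(0.0592/2)·log([dilute]/[conc]) = −(0.0592/2)·log(0.00085/0.009) = +0.030 V.

0.030 V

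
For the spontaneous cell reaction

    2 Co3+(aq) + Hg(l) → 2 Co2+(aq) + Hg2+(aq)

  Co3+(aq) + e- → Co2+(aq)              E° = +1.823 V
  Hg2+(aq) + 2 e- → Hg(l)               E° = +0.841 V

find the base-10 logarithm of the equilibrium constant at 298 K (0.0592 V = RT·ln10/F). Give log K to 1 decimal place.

The Co³⁺/Co²⁺ couple is reduced (cathode); E°cell = +1.823 − (+0.841) = +0.982 V with n = 2.
At equilibrium E = 0, so log K = nE°cell / 0.0592 = (2)(+0.982) / 0.0592 = 33.2.

log K = 33.2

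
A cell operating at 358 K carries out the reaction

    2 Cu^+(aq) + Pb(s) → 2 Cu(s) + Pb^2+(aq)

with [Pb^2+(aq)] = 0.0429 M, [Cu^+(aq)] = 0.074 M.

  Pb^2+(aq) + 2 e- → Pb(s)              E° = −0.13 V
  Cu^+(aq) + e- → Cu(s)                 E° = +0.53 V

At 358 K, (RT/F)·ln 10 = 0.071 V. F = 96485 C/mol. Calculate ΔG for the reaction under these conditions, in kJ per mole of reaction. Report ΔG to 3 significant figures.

With Cu⁺/Cu reduced at the cathode, E°cell = +0.53 − (−0.13) = +0.66 V and n = 2.
Here Q = [Pb^2+(aq)] / [Cu^+(aq)]^2 = 7.83 (log Q = 0.894), giving E = +0.66 − (0.071/2)·(0.894) = +0.6283 V.
Then ΔG = −nFE = −2 × 96485 × +0.6283 J/mol = −121 kJ/mol.

−121 kJ/mol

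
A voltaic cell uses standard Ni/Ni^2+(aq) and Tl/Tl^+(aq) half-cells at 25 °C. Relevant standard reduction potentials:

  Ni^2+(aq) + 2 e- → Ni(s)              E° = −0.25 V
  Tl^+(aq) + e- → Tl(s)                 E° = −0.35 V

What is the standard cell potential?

Of the two couples in this cell, the one with the more positive reduction potential is reduced at the cathode: here that is Ni²⁺/Ni (−0.25 V); Tl⁺/Tl (−0.35 V) is the anode.
E°cell = E°(cathode) − E°(anode) = −0.25 − (−0.35) = +0.10 V.

+0.10 V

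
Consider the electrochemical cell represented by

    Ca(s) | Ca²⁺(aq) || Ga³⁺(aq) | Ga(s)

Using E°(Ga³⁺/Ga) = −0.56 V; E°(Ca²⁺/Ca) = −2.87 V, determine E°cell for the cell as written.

By convention the left-hand electrode in cell notation is the anode (oxidation) and the right-hand electrode is the cathode (reduction).
E°cell = E°(right) − E°(left) = −0.56 − (−2.87) = +2.31 V.

+2.31 V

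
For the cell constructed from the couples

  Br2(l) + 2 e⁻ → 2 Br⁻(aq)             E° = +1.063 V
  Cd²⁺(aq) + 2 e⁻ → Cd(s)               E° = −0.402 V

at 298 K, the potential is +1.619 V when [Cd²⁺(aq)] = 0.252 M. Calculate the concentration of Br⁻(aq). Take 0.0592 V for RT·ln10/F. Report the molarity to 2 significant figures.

0.0050 M

The Br₂/Br⁻ couple has the larger reduction potential, so it is the cathode: E°cell = +1.063 − (−0.402) = +1.465 V and n = 2.
From the Nernst equation, log Q = n(E° − E)/0.0592 = 2·(+1.465 − (+1.619))/0.0592 = −5.203.
The balanced reaction is Br2(l) + Cd(s) → 2 Br⁻(aq) + Cd²⁺(aq), so Q = [Br⁻(aq)]^2·[Cd²⁺(aq)].
Solving for the unknown gives log [Br⁻(aq)] = −2.302, so [Br⁻(aq)] ≈ 0.0050 M.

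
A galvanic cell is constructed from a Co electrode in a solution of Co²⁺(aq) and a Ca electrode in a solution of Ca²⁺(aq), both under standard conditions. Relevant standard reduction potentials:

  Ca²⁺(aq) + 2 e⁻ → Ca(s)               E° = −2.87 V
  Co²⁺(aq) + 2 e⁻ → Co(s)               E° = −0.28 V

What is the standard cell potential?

+2.59 V

Of the two couples in this cell, the one with the more positive reduction potential is reduced at the cathode: here that is Co²⁺/Co (−0.28 V); Ca²⁺/Ca (−2.87 V) is the anode.
E°cell = E°(cathode) − E°(anode) = −0.28 − (−2.87) = +2.59 V.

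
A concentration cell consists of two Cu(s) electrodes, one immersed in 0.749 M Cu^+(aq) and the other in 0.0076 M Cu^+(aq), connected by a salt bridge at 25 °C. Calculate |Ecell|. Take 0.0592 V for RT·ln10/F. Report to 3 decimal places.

For a concentration cell E°cell = 0, since both electrodes use the same couple.
The compartment with the higher Cu^+(aq) concentration (0.749 M) acts as the cathode; ions are reduced there and produced at the dilute (0.0076 M) anode.
With n = 1, Ecell = −(0.0592/1)·log([dilute]/[conc]) = −(0.0592/1)·log(0.0076/0.749) = +0.118 V.

0.118 V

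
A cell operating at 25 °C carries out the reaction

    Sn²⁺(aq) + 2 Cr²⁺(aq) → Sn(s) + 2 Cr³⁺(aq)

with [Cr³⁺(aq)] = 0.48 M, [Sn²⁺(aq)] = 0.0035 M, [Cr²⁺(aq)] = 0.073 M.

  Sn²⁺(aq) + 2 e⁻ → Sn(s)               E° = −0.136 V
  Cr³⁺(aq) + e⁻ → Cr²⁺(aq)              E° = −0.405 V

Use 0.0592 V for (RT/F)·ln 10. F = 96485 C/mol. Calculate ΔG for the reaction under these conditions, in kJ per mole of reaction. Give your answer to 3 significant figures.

The standard cell potential is −0.136 − (−0.405) = +0.269 V, with n = 2 electrons in the balanced equation.
The reaction quotient is [Cr³⁺(aq)]^2 / ([Sn²⁺(aq)]·[Cr²⁺(aq)]^2) = 1.24×10^4; by Nernst, E = +0.269 − (0.0592/2)(4.092) = +0.1479 V.
Finally ΔG = −nFE = −(2)(96485 C/mol)(+0.1479 V) = −28.5 kJ/mol.

−28.5 kJ/mol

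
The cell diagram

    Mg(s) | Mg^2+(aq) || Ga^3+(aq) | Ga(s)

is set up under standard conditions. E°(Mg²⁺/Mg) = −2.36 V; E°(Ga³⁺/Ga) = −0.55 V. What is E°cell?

By convention the left-hand electrode in cell notation is the anode (oxidation) and the right-hand electrode is the cathode (reduction).
E°cell = E°(right) − E°(left) = −0.55 − (−2.36) = +1.81 V.

+1.81 V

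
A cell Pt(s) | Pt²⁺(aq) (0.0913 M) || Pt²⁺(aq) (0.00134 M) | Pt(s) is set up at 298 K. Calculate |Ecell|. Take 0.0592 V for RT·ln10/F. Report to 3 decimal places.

For a concentration cell E°cell = 0, since both electrodes use the same couple.
The compartment with the higher Pt²⁺(aq) concentration (0.0913 M) acts as the cathode; ions are reduced there and produced at the dilute (0.00134 M) anode.
With n = 2, Ecell = −(0.0592/2)·log([dilute]/[conc]) = −(0.0592/2)·log(0.00134/0.0913) = +0.054 V.

0.054 V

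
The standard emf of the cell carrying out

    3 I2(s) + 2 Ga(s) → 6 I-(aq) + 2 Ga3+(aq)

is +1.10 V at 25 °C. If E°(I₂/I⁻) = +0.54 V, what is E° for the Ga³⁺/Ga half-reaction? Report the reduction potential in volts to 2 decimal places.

In the reaction as written the I₂/I⁻ couple is reduced (cathode) and Ga³⁺/Ga is oxidized (anode), so E°cell = E°(I₂/I⁻) − E°(Ga³⁺/Ga).
E°(Ga³⁺/Ga) = E°(cathode) − E°cell = +0.54 − (+1.10) = −0.56 V.

−0.56 V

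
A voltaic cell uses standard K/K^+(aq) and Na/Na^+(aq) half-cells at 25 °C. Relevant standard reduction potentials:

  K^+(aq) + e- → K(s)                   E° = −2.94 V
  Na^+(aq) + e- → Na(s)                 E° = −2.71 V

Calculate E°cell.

The Na⁺/Na couple has the higher E°, so Na ion is reduced (cathode) and K is oxidized (anode).
E°cell = E°(cathode) − E°(anode) = −2.71 − (−2.94) = +0.23 V.

+0.23 V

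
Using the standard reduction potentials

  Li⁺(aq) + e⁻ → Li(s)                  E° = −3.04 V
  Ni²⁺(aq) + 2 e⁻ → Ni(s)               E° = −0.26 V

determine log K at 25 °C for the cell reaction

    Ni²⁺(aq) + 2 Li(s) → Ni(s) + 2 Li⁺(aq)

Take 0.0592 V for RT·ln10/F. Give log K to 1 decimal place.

log K = 93.9

The Ni²⁺/Ni couple is reduced (cathode); E°cell = −0.26 − (−3.04) = +2.78 V with n = 2.
At equilibrium E = 0, so log K = nE°cell / 0.0592 = (2)(+2.78) / 0.0592 = 93.9.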